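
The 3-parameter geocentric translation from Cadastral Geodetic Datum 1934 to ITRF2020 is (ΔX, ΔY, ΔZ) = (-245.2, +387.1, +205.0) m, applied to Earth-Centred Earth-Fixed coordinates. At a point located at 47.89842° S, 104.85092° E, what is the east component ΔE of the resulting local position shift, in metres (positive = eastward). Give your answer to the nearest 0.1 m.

The local east axis at (φ, λ) is (−sin λ, cos λ, 0), so ΔE = −sin(104.85092°)·(-245.2) + cos(104.85092°)·387.1 = 137.79 m.

ΔE = 137.8 m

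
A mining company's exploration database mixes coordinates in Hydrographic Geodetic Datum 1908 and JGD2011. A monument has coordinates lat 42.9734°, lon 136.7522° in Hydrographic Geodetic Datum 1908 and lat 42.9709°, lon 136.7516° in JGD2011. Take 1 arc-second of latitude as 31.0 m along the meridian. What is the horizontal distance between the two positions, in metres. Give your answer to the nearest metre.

283 m

Δφ = 42.9709° − 42.9734° = -0.0025°; Δλ = 136.7516° − 136.7522° = -0.0006°.
1° of latitude = 3600 × 31.00 = 111600 m.
ΔN = Δφ × 111600 = -279.0 m; ΔE = Δλ × 111600 × cos(42.9734°) = -0.0006 × 111600 × 0.731670 = -49.0 m.
Distance = √(ΔE² + ΔN²) = √((-49.0)² + (-279.0)²) = 283.3 m.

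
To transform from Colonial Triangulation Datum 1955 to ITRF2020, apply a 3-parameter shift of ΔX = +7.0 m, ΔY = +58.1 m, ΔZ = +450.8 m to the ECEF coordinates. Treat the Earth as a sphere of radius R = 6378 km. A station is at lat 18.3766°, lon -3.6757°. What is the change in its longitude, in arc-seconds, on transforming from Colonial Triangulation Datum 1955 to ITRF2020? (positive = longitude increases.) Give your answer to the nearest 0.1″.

Δλ = 2.0″

sin φ = 0.315261, cos φ = 0.949005, sin λ = -0.064109, cos λ = 0.997943.
East component: ΔE = −sin λ·ΔX + cos λ·ΔY = −(-0.064109)(7.0) + (0.997943)(58.1) = 58.43 m.
1° of latitude spans πR/180 = 111317 m; at latitude φ, 1° of longitude spans that × cos φ = 105640.5 m, so Δλ = 58.43 / 105640.5 × 3600 = 1.991″.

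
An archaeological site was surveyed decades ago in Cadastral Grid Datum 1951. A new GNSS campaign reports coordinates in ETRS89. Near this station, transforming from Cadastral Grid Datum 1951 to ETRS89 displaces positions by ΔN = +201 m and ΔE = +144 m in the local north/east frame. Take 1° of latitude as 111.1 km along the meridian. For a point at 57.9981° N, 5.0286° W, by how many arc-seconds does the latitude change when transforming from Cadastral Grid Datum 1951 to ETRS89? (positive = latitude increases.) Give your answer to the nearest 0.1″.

1° of latitude = 111.1 km, so Δφ = 201.0 / 111100 = 0.0018092° = 6.513″.

Δφ = 6.5″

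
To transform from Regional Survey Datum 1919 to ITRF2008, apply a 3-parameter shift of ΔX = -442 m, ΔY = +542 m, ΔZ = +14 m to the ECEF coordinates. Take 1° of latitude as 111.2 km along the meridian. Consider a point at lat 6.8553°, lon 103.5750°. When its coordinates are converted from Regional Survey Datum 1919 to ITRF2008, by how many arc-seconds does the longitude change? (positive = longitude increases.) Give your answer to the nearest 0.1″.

Δλ = 9.9″

sin φ = 0.119362, cos φ = 0.992851, sin λ = 0.972064, cos λ = -0.234718.
East component: ΔE = −sin λ·ΔX + cos λ·ΔY = −(0.972064)(-442) + (-0.234718)(542) = 302.43 m.
1° of latitude spans 111200 m; at latitude φ, 1° of longitude spans that × cos φ = 110405.0 m, so Δλ = 302.43 / 110405.0 × 3600 = 9.862″.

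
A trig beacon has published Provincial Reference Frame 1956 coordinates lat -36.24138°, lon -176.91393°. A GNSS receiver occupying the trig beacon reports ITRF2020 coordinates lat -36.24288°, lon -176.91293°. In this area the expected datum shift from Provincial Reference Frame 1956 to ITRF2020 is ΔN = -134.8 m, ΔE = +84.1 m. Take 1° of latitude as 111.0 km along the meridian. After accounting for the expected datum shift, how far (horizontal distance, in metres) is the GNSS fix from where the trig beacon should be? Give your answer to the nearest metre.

Observed coordinate differences: Δφ = -0.00150°, Δλ = +0.00100°.
Converting to metres (1° lat = 111000 m, cos φ = 0.806534): observed ΔN = -166.5 m, observed ΔE = 89.5 m.
Subtracting the expected shift leaves a residual of -166.5 − (-134.8) = -31.7 m north and 89.5 − (84.1) = 5.4 m east.
Residual distance = √((-31.7)² + 5.4²) = 32.2 m.

32 m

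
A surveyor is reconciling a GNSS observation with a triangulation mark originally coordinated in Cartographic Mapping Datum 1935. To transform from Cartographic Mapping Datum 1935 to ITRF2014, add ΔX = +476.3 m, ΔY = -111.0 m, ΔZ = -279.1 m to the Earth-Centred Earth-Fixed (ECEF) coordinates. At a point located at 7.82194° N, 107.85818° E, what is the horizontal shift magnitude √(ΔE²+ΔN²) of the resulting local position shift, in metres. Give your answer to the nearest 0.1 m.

At φ = 7.82194°, λ = 107.85818°: sin φ = 0.136095, cos φ = 0.990696, sin λ = 0.951818, cos λ = -0.306662.
ΔE = −sin λ·ΔX + cos λ·ΔY = −(0.951818)·(476.3) + (-0.306662)·(-111.0) = -419.31 m.
ΔN = −sin φ cos λ·ΔX − sin φ sin λ·ΔY + cos φ·ΔZ = −(0.136095)(-0.306662)(476.3) − (0.136095)(0.951818)(-111.0) + (0.990696)(-279.1) = -242.25 m.
Horizontal magnitude = √(ΔE² + ΔN²) = √((-419.31)² + (-242.25)²) = 484.26 m.

484.3 m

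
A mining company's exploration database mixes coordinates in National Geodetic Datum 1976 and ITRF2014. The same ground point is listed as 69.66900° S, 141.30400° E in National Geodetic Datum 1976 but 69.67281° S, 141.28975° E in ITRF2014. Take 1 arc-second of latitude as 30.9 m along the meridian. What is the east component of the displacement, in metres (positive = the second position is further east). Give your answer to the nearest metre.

ΔE = -551 m

Δφ = -69.67281° − -69.66900° = -0.00381°; Δλ = 141.28975° − 141.30400° = -0.01425°.
1° of latitude = 3600 × 30.90 = 111240 m.
ΔN = Δφ × 111240 = -423.8 m; ΔE = Δλ × 111240 × cos(-69.66900°) = -0.01425 × 111240 × 0.347443 = -550.8 m.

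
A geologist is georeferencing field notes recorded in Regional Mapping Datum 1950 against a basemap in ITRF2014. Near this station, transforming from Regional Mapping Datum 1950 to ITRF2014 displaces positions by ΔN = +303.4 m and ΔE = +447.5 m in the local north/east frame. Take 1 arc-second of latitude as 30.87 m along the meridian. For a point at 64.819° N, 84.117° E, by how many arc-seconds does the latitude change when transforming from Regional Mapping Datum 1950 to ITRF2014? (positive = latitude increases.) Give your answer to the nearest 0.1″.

Δφ = 9.8″

1″ of latitude = 30.87 m, so Δφ = 303.4 / 30.87 = 9.828″.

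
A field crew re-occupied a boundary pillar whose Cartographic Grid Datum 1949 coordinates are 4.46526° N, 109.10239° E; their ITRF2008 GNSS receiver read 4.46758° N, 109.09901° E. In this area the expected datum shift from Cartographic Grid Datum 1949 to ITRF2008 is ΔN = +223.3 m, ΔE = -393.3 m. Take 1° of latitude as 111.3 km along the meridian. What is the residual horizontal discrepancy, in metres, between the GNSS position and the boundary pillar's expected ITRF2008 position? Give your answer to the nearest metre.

39 m

Observed coordinate differences: Δφ = +0.00232°, Δλ = -0.00338°.
Converting to metres (1° lat = 111300 m, cos φ = 0.996965): observed ΔN = 258.2 m, observed ΔE = -375.1 m.
Subtracting the expected shift leaves a residual of 258.2 − (223.3) = 34.9 m north and -375.1 − (-393.3) = 18.2 m east.
Residual distance = √(34.9² + 18.2²) = 39.4 m.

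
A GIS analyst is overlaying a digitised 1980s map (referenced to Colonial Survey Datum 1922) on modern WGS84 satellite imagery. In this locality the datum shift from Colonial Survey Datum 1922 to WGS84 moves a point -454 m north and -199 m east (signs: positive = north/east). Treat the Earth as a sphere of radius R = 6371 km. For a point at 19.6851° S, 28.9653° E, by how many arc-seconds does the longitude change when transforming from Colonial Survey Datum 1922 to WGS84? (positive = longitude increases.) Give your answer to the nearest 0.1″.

Δλ = -6.8″

At latitude -19.6851°, cos φ = 0.941558.
One radian of longitude at latitude φ spans R cos φ, so Δλ = ΔE / (R cos φ) = -199.0 / (6371000 × 0.941558) = -3.3174e-05 rad = -6.843″.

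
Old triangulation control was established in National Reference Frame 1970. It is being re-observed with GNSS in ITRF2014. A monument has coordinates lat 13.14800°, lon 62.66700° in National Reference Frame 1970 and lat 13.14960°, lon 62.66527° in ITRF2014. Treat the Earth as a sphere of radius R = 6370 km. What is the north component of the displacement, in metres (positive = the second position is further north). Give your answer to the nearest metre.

Δφ = 13.14960° − 13.14800° = +0.00160°; Δλ = 62.66527° − 62.66700° = -0.00173°.
1° along a meridian = πR/180 = 111177 m.
ΔN = Δφ × 111177 = 177.9 m; ΔE = Δλ × 111177 × cos(13.14800°) = -0.00173 × 111177 × 0.973786 = -187.3 m.

ΔN = 178 m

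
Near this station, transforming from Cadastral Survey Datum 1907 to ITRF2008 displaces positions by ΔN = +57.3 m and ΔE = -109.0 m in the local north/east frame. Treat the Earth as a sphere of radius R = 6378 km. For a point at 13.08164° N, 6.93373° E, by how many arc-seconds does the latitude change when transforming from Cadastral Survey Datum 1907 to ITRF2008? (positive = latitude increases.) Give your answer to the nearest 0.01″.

On a sphere of radius R, 1 rad of latitude = R, so Δφ = ΔN / R = 57.3 / 6378000 = 8.9840e-06 rad = 1.853″.

Δφ = 1.85″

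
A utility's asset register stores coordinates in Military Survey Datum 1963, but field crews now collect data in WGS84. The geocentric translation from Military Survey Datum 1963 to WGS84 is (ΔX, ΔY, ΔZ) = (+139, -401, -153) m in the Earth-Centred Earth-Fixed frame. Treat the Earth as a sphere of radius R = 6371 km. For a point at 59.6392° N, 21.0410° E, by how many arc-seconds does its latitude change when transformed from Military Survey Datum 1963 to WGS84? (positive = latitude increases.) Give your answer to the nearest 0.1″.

Δφ = -2.1″

sin φ = 0.862860, cos φ = 0.505444, sin λ = 0.359036, cos λ = 0.933324.
North component: ΔN = −sin φ cos λ·ΔX − sin φ sin λ·ΔY + cos φ·ΔZ = −(0.862860)(0.933324)(139) − (0.862860)(0.359036)(-401) + (0.505444)(-153) = -65.04 m.
1° of latitude spans πR/180 = 111195 m, so Δφ = -65.04 / 111195 × 3600 = -2.106″.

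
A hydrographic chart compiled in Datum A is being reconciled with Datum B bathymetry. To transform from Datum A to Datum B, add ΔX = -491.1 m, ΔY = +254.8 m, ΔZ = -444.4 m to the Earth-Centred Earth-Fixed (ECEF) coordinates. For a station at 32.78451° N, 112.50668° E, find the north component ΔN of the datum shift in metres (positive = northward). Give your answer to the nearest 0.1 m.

ΔN = -602.9 m

At φ = 32.78451°, λ = 112.50668°: sin φ = 0.541481, cos φ = 0.840713, sin λ = 0.923835, cos λ = -0.382791.
ΔN = −sin φ cos λ·ΔX − sin φ sin λ·ΔY + cos φ·ΔZ = −(0.541481)(-0.382791)(-491.1) − (0.541481)(0.923835)(254.8) + (0.840713)(-444.4) = -602.87 m.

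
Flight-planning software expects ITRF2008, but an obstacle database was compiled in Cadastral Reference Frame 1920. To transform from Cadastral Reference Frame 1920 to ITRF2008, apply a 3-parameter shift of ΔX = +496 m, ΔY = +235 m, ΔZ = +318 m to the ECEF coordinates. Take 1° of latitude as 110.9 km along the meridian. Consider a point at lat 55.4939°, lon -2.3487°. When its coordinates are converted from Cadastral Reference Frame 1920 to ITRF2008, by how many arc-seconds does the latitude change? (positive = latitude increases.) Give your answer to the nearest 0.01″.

Δφ = -7.15″

sin φ = 0.824066, cos φ = 0.566494, sin λ = -0.040981, cos λ = 0.999160.
North component: ΔN = −sin φ cos λ·ΔX − sin φ sin λ·ΔY + cos φ·ΔZ = −(0.824066)(0.999160)(496) − (0.824066)(-0.040981)(235) + (0.566494)(318) = -220.31 m.
1° of latitude spans 110900 m, so Δφ = -220.31 / 110900 × 3600 = -7.152″.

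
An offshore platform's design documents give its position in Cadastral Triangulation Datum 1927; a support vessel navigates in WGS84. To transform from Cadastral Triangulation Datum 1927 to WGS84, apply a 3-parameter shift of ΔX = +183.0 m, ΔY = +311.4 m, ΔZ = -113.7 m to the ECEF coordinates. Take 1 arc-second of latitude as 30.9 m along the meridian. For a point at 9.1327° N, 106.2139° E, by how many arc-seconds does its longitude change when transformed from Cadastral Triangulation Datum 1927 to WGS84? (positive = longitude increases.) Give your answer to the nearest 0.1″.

Δλ = -8.6″

sin φ = 0.158722, cos φ = 0.987323, sin λ = 0.960226, cos λ = -0.279224.
East component: ΔE = −sin λ·ΔX + cos λ·ΔY = −(0.960226)(183.0) + (-0.279224)(311.4) = -262.67 m.
1° of latitude spans 3600 × 30.90 = 111240 m; at latitude φ, 1° of longitude spans that × cos φ = 109829.9 m, so Δλ = -262.67 / 109829.9 × 3600 = -8.610″.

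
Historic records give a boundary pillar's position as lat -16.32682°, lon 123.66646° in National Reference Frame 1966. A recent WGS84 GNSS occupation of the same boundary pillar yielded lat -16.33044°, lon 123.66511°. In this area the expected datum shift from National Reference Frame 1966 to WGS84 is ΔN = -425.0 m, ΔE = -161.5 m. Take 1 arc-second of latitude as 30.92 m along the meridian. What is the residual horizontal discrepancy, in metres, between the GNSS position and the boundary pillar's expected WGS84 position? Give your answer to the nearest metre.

28 m

Observed coordinate differences: Δφ = -0.00362°, Δλ = -0.00135°.
Converting to metres (1° lat = 111312 m, cos φ = 0.959674): observed ΔN = -402.9 m, observed ΔE = -144.2 m.
Subtracting the expected shift leaves a residual of -402.9 − (-425.0) = 22.1 m north and -144.2 − (-161.5) = 17.3 m east.
Residual distance = √(22.1² + 17.3²) = 28.0 m.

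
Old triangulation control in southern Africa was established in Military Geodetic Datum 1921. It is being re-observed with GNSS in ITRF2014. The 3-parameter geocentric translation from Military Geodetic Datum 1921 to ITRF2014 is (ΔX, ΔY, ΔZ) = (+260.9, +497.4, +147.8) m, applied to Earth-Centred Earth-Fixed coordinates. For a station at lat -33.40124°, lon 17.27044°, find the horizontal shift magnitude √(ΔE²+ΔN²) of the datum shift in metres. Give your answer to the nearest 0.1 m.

524.3 m

At φ = -33.40124°, λ = 17.27044°: sin φ = -0.550499, cos φ = 0.834836, sin λ = 0.296882, cos λ = 0.954914.
ΔE = −sin λ·ΔX + cos λ·ΔY = −(0.296882)·(260.9) + (0.954914)·(497.4) = 397.52 m.
ΔN = −sin φ cos λ·ΔX − sin φ sin λ·ΔY + cos φ·ΔZ = −(-0.550499)(0.954914)(260.9) − (-0.550499)(0.296882)(497.4) + (0.834836)(147.8) = 341.83 m.
Horizontal magnitude = √(ΔE² + ΔN²) = √(397.52² + 341.83²) = 524.28 m.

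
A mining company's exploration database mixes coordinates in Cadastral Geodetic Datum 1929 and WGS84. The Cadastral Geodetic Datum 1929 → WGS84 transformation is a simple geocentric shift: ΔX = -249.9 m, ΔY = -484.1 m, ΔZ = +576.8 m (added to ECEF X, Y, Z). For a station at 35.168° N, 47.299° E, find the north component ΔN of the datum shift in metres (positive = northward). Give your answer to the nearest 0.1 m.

The local north axis is (−sin φ cos λ, −sin φ sin λ, cos φ), giving ΔN = 97.614 + 204.913 + 471.515 = 774.04 m.

ΔN = 774.0 m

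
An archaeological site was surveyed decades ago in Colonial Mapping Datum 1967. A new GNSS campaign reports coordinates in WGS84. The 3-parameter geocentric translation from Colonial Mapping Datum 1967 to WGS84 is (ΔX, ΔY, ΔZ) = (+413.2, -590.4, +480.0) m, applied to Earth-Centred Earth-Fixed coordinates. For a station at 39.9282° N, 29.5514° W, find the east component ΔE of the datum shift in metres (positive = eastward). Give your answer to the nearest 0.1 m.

ΔE = -309.8 m

The local east axis at (φ, λ) is (−sin λ, cos λ, 0), so ΔE = −sin(-29.5514°)·413.2 + cos(-29.5514°)·(-590.4) = -309.81 m.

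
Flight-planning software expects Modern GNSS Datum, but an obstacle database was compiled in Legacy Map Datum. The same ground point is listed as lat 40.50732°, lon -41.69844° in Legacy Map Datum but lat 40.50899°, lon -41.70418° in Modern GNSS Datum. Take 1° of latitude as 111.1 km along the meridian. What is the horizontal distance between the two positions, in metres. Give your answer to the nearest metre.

519 m

Δφ = 40.50899° − 40.50732° = +0.00167°; Δλ = -41.70418° − -41.69844° = -0.00574°.
ΔN = Δφ × 111100 = 185.5 m; ΔE = Δλ × 111100 × cos(40.50732°) = -0.00574 × 111100 × 0.760323 = -484.9 m.
Distance = √(ΔE² + ΔN²) = √((-484.9)² + 185.5²) = 519.2 m.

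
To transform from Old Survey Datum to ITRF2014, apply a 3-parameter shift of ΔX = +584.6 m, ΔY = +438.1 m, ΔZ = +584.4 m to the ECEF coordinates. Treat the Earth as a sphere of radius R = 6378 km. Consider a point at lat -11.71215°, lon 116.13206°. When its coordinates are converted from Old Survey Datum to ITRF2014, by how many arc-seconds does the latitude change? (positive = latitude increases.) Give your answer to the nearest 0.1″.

sin φ = -0.202995, cos φ = 0.979180, sin λ = 0.897781, cos λ = -0.440442.
North component: ΔN = −sin φ cos λ·ΔX − sin φ sin λ·ΔY + cos φ·ΔZ = −(-0.202995)(-0.440442)(584.6) − (-0.202995)(0.897781)(438.1) + (0.979180)(584.4) = 599.81 m.
1° of latitude spans πR/180 = 111317 m, so Δφ = 599.81 / 111317 × 3600 = 19.398″.

Δφ = 19.4″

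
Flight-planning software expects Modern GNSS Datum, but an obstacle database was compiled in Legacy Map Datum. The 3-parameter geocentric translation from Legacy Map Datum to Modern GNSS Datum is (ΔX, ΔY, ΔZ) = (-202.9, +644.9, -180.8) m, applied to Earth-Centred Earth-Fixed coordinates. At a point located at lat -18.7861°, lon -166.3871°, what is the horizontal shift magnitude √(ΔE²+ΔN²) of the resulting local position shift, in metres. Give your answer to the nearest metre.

At φ = -18.7861°, λ = -166.3871°: sin φ = -0.322036, cos φ = 0.946727, sin λ = -0.235361, cos λ = -0.971908.
ΔE = −sin λ·ΔX + cos λ·ΔY = −(-0.235361)·(-202.9) + (-0.971908)·(644.9) = -674.54 m.
ΔN = −sin φ cos λ·ΔX − sin φ sin λ·ΔY + cos φ·ΔZ = −(-0.322036)(-0.971908)(-202.9) − (-0.322036)(-0.235361)(644.9) + (0.946727)(-180.8) = -156.54 m.
Horizontal magnitude = √(ΔE² + ΔN²) = √((-674.54)² + (-156.54)²) = 692.46 m.

692 m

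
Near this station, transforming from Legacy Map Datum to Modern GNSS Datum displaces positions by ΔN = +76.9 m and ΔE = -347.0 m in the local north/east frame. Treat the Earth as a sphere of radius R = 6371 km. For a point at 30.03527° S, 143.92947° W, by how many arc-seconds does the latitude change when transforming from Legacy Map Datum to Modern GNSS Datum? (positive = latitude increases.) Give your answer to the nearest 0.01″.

On a sphere of radius R, 1 rad of latitude = R, so Δφ = ΔN / R = 76.9 / 6371000 = 1.2070e-05 rad = 2.490″.

Δφ = 2.49″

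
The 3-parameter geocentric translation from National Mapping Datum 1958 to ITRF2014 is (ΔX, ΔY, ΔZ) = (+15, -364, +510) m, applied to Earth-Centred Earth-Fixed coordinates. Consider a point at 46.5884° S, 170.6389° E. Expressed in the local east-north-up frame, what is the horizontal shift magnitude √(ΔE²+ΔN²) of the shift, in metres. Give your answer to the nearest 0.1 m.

At φ = -46.5884°, λ = 170.6389°: sin φ = -0.726436, cos φ = 0.687235, sin λ = 0.162656, cos λ = -0.986683.
ΔE = −sin λ·ΔX + cos λ·ΔY = −(0.162656)·(15) + (-0.986683)·(-364) = 356.71 m.
ΔN = −sin φ cos λ·ΔX − sin φ sin λ·ΔY + cos φ·ΔZ = −(-0.726436)(-0.986683)(15) − (-0.726436)(0.162656)(-364) + (0.687235)(510) = 296.73 m.
Horizontal magnitude = √(ΔE² + ΔN²) = √(356.71² + 296.73²) = 464.00 m.

464.0 m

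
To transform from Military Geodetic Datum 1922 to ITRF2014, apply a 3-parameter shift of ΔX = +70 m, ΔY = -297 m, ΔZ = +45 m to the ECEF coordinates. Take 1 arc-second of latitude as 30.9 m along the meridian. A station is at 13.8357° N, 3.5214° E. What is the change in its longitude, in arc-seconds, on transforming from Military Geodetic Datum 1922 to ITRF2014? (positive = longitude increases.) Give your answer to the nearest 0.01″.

Δλ = -10.02″

sin φ = 0.239139, cos φ = 0.970985, sin λ = 0.061421, cos λ = 0.998112.
East component: ΔE = −sin λ·ΔX + cos λ·ΔY = −(0.061421)(70) + (0.998112)(-297) = -300.74 m.
1° of latitude spans 3600 × 30.90 = 111240 m; at latitude φ, 1° of longitude spans that × cos φ = 108012.4 m, so Δλ = -300.74 / 108012.4 × 3600 = -10.023″.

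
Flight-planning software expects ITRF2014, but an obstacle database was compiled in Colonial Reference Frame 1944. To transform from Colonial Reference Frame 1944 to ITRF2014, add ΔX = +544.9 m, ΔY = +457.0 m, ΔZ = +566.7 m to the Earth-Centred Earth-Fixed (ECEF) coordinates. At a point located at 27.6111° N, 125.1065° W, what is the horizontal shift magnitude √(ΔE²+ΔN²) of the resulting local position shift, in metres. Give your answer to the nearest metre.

At φ = 27.6111°, λ = -125.1065°: sin φ = 0.463468, cos φ = 0.886114, sin λ = -0.818084, cos λ = -0.575098.
ΔE = −sin λ·ΔX + cos λ·ΔY = −(-0.818084)·(544.9) + (-0.575098)·(457.0) = 182.95 m.
ΔN = −sin φ cos λ·ΔX − sin φ sin λ·ΔY + cos φ·ΔZ = −(0.463468)(-0.575098)(544.9) − (0.463468)(-0.818084)(457.0) + (0.886114)(566.7) = 820.67 m.
Horizontal magnitude = √(ΔE² + ΔN²) = √(182.95² + 820.67²) = 840.82 m.

841 m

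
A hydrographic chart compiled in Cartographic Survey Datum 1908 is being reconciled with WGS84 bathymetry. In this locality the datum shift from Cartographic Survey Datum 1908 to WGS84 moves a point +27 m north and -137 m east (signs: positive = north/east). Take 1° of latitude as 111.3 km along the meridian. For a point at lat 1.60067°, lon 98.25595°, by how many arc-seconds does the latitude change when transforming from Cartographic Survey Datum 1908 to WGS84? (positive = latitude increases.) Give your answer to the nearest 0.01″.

1° of latitude = 111.3 km, so Δφ = 27.0 / 111300 = 0.0002426° = 0.873″.

Δφ = 0.87″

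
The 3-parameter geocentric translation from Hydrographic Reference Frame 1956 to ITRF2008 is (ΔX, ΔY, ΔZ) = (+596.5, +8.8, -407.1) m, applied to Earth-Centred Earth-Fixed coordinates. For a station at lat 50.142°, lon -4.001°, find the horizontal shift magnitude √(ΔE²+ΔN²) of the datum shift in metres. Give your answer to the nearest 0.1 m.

719.0 m

At φ = 50.142°, λ = -4.001°: sin φ = 0.767635, cos φ = 0.640887, sin λ = -0.069774, cos λ = 0.997563.
ΔE = −sin λ·ΔX + cos λ·ΔY = −(-0.069774)·(596.5) + (0.997563)·(8.8) = 50.40 m.
ΔN = −sin φ cos λ·ΔX − sin φ sin λ·ΔY + cos φ·ΔZ = −(0.767635)(0.997563)(596.5) − (0.767635)(-0.069774)(8.8) + (0.640887)(-407.1) = -717.21 m.
Horizontal magnitude = √(ΔE² + ΔN²) = √(50.40² + (-717.21)²) = 718.98 m.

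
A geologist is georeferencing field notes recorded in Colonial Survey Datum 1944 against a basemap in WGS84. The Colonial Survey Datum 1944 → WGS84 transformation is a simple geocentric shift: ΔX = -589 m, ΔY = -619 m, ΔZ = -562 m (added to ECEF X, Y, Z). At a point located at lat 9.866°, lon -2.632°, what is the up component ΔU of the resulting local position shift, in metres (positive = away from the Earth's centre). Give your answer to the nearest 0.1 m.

At φ = 9.866°, λ = -2.632°: sin φ = 0.171344, cos φ = 0.985211, sin λ = -0.045921, cos λ = 0.998945.
ΔU = cos φ cos λ·ΔX + cos φ sin λ·ΔY + sin φ·ΔZ = (0.985211)(0.998945)(-589) + (0.985211)(-0.045921)(-619) + (0.171344)(-562) = -647.97 m.

ΔU = -648.0 m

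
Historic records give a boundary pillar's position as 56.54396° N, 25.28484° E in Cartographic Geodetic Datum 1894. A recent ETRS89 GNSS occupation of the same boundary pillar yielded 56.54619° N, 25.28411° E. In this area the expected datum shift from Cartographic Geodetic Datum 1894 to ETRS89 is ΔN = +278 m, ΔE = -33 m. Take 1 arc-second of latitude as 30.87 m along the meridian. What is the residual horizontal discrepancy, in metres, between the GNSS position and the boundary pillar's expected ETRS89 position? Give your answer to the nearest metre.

32 m

Observed coordinate differences: Δφ = +0.00223°, Δλ = -0.00073°.
Converting to metres (1° lat = 111132 m, cos φ = 0.551297): observed ΔN = 247.8 m, observed ΔE = -44.7 m.
Subtracting the expected shift leaves a residual of 247.8 − (278) = -30.2 m north and -44.7 − (-33) = -11.7 m east.
Residual distance = √((-30.2)² + (-11.7)²) = 32.4 m.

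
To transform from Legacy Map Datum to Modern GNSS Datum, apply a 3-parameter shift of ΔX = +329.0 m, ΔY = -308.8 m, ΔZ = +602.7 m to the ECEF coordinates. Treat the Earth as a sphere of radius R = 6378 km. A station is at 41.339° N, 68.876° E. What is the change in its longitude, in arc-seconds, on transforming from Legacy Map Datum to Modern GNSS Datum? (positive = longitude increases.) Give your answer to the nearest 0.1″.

sin φ = 0.660513, cos φ = 0.750815, sin λ = 0.932803, cos λ = 0.360388.
East component: ΔE = −sin λ·ΔX + cos λ·ΔY = −(0.932803)(329.0) + (0.360388)(-308.8) = -418.18 m.
1° of latitude spans πR/180 = 111317 m; at latitude φ, 1° of longitude spans that × cos φ = 83578.5 m, so Δλ = -418.18 / 83578.5 × 3600 = -18.012″.

Δλ = -18.0″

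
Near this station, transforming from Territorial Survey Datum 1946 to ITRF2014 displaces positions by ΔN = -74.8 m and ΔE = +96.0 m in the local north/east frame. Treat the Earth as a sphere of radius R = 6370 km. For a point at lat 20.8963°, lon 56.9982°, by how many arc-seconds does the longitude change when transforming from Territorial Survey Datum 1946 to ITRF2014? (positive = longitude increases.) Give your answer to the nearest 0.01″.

At latitude 20.8963°, cos φ = 0.934228.
One radian of longitude at latitude φ spans R cos φ, so Δλ = ΔE / (R cos φ) = 96.0 / (6370000 × 0.934228) = 1.6132e-05 rad = 3.327″.

Δλ = 3.33″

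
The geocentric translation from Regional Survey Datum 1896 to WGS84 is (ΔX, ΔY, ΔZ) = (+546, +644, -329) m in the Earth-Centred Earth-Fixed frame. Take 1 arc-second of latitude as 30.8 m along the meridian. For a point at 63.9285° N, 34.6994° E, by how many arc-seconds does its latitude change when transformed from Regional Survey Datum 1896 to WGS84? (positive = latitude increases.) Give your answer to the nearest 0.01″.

Δφ = -28.48″

sin φ = 0.898246, cos φ = 0.439492, sin λ = 0.569271, cos λ = 0.822150.
North component: ΔN = −sin φ cos λ·ΔX − sin φ sin λ·ΔY + cos φ·ΔZ = −(0.898246)(0.822150)(546) − (0.898246)(0.569271)(644) + (0.439492)(-329) = -877.12 m.
1° of latitude spans 3600 × 30.80 = 110880 m, so Δφ = -877.12 / 110880 × 3600 = -28.478″.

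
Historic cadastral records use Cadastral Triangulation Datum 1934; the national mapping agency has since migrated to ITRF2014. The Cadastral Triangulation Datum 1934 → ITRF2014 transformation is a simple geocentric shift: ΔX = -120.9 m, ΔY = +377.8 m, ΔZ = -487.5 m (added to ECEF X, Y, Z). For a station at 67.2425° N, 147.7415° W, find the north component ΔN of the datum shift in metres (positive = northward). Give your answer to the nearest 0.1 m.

At φ = 67.2425°, λ = -147.7415°: sin φ = 0.922150, cos φ = 0.386832, sin λ = -0.533740, cos λ = -0.845649.
ΔN = −sin φ cos λ·ΔX − sin φ sin λ·ΔY + cos φ·ΔZ = −(0.922150)(-0.845649)(-120.9) − (0.922150)(-0.533740)(377.8) + (0.386832)(-487.5) = -96.91 m.

ΔN = -96.9 m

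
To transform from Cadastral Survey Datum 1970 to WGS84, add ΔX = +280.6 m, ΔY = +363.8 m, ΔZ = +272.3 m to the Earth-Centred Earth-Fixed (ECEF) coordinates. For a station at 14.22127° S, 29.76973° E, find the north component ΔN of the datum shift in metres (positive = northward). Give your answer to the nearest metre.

The local north axis is (−sin φ cos λ, −sin φ sin λ, cos φ), giving ΔN = 59.837 + 44.375 + 263.955 = 368.17 m.

ΔN = 368 m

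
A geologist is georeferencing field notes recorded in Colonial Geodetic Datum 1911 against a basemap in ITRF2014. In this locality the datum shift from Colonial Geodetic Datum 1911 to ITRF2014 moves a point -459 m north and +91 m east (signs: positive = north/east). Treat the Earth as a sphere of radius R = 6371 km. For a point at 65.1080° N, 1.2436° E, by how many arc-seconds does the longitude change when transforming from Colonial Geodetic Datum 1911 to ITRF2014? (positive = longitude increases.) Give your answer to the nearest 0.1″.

At latitude 65.1080°, cos φ = 0.420909.
One radian of longitude at latitude φ spans R cos φ, so Δλ = ΔE / (R cos φ) = 91.0 / (6371000 × 0.420909) = 3.3935e-05 rad = 7.000″.

Δλ = 7.0″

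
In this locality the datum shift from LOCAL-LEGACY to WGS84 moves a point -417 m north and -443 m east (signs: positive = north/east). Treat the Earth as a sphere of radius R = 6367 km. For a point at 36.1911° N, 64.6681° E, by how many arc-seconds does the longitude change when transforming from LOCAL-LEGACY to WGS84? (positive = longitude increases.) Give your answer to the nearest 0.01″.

At latitude 36.1911°, cos φ = 0.807052.
One radian of longitude at latitude φ spans R cos φ, so Δλ = ΔE / (R cos φ) = -443.0 / (6367000 × 0.807052) = -8.6212e-05 rad = -17.782″.

Δλ = -17.78″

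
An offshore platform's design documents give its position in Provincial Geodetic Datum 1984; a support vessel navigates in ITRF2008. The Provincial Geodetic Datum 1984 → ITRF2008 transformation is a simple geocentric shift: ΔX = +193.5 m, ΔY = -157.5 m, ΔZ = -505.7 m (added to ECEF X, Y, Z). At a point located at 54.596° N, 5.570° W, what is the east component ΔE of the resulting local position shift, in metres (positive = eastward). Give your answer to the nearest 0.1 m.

ΔE = -138.0 m

At φ = 54.596°, λ = -5.570°: sin φ = 0.815087, cos φ = 0.579338, sin λ = -0.097062, cos λ = 0.995278.
ΔE = −sin λ·ΔX + cos λ·ΔY = −(-0.097062)·(193.5) + (0.995278)·(-157.5) = -137.97 m.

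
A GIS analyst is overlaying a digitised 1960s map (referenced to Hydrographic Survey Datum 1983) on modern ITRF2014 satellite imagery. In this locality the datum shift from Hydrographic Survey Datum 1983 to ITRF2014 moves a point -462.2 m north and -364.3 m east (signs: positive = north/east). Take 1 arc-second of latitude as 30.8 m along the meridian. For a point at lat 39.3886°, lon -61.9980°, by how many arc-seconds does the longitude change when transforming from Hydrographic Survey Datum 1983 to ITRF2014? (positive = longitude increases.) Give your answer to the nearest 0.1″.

Δλ = -15.3″

At latitude 39.3886°, cos φ = 0.772860.
1″ of longitude at this latitude = 30.80 × cos φ = 23.8041 m, so Δλ = -364.3 / 23.8041 = -15.304″.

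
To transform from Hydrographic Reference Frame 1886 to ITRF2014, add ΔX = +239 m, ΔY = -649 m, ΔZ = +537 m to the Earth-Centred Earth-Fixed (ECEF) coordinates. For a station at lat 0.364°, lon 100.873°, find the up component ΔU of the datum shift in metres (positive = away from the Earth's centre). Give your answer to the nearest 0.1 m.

ΔU = -679.0 m

The local up (radial) axis is (cos φ cos λ, cos φ sin λ, sin φ), giving ΔU = -45.082 − 637.336 + 3.412 = -679.01 m.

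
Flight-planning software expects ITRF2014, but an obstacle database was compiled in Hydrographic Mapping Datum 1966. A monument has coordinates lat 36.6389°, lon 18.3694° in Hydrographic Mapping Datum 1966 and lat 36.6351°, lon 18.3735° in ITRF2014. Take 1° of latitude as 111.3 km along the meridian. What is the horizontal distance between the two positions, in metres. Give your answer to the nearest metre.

559 m

Δφ = 36.6351° − 36.6389° = -0.0038°; Δλ = 18.3735° − 18.3694° = +0.0041°.
ΔN = Δφ × 111300 = -422.9 m; ΔE = Δλ × 111300 × cos(36.6389°) = +0.0041 × 111300 × 0.802412 = 366.2 m.
Distance = √(ΔE² + ΔN²) = √(366.2² + (-422.9)²) = 559.4 m.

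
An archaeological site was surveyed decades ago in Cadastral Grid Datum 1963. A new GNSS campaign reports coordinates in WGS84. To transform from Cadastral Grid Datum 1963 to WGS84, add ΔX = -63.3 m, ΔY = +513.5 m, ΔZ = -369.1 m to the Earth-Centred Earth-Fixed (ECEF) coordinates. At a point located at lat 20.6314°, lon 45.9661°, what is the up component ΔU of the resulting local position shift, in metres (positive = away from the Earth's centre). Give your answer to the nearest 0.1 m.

ΔU = 174.3 m

At φ = 20.6314°, λ = 45.9661°: sin φ = 0.352355, cos φ = 0.935867, sin λ = 0.718929, cos λ = 0.695084.
ΔU = cos φ cos λ·ΔX + cos φ sin λ·ΔY + sin φ·ΔZ = (0.935867)(0.695084)(-63.3) + (0.935867)(0.718929)(513.5) + (0.352355)(-369.1) = 174.26 m.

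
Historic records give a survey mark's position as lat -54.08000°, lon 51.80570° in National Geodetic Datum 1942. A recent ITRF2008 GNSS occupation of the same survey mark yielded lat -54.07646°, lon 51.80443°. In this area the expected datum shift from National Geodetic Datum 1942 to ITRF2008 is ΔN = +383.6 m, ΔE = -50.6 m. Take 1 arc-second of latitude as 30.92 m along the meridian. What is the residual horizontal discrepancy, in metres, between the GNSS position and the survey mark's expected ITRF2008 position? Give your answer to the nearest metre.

34 m

Observed coordinate differences: Δφ = +0.00354°, Δλ = -0.00127°.
Converting to metres (1° lat = 111312 m, cos φ = 0.586655): observed ΔN = 394.0 m, observed ΔE = -82.9 m.
Subtracting the expected shift leaves a residual of 394.0 − (383.6) = 10.4 m north and -82.9 − (-50.6) = -32.3 m east.
Residual distance = √(10.4² + (-32.3)²) = 34.0 m.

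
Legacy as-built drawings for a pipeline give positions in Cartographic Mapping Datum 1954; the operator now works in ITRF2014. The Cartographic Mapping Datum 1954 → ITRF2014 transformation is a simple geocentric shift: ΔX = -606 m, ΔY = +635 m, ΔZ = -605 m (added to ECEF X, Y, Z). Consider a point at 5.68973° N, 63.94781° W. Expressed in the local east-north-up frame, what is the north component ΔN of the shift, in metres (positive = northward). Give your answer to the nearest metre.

At φ = 5.68973°, λ = -63.94781°: sin φ = 0.099141, cos φ = 0.995073, sin λ = -0.898394, cos λ = 0.439190.
ΔN = −sin φ cos λ·ΔX − sin φ sin λ·ΔY + cos φ·ΔZ = −(0.099141)(0.439190)(-606) − (0.099141)(-0.898394)(635) + (0.995073)(-605) = -519.07 m.

ΔN = -519 m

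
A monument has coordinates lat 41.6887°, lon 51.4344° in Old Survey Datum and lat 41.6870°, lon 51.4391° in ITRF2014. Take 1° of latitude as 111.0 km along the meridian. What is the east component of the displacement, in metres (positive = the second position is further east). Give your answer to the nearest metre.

Δφ = 41.6870° − 41.6887° = -0.0017°; Δλ = 51.4391° − 51.4344° = +0.0047°.
ΔN = Δφ × 111000 = -188.7 m; ΔE = Δλ × 111000 × cos(41.6887°) = +0.0047 × 111000 × 0.746769 = 389.6 m.

ΔE = 390 m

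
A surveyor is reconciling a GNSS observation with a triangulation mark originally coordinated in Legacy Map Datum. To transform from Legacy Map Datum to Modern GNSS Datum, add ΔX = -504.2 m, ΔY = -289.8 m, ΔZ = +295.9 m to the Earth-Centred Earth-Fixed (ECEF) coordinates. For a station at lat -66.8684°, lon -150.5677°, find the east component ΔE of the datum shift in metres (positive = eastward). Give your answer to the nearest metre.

ΔE = 5 m

The local east axis at (φ, λ) is (−sin λ, cos λ, 0), so ΔE = −sin(-150.5677°)·(-504.2) + cos(-150.5677°)·(-289.8) = 4.64 m.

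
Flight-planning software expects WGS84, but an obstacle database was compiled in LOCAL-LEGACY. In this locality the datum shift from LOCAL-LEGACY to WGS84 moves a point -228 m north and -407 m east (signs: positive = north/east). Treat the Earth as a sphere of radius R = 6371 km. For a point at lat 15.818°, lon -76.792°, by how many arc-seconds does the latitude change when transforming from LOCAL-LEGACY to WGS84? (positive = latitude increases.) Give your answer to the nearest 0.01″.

Δφ = -7.38″

On a sphere of radius R, 1 rad of latitude = R, so Δφ = ΔN / R = -228.0 / 6371000 = -3.5787e-05 rad = -7.382″.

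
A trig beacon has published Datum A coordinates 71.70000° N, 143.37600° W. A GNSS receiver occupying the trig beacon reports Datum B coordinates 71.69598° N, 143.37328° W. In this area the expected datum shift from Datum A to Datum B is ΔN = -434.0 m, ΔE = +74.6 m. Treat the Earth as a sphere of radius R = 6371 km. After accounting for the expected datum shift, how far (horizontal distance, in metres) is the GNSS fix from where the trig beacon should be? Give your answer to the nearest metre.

Observed coordinate differences: Δφ = -0.00402°, Δλ = +0.00272°.
Converting to metres (1° lat = 111195 m, cos φ = 0.313992): observed ΔN = -447.0 m, observed ΔE = 95.0 m.
Subtracting the expected shift leaves a residual of -447.0 − (-434.0) = -13.0 m north and 95.0 − (74.6) = 20.4 m east.
Residual distance = √((-13.0)² + 20.4²) = 24.2 m.

24 m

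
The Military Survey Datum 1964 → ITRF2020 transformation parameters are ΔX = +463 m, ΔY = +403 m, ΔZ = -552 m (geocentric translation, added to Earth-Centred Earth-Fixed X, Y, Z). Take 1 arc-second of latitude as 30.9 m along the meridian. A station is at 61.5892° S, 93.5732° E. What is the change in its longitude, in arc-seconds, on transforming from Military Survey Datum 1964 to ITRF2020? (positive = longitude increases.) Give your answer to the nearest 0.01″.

Δλ = -33.14″

sin φ = -0.879559, cos φ = 0.475790, sin λ = 0.998056, cos λ = -0.062324.
East component: ΔE = −sin λ·ΔX + cos λ·ΔY = −(0.998056)(463) + (-0.062324)(403) = -487.22 m.
1° of latitude spans 3600 × 30.90 = 111240 m; at latitude φ, 1° of longitude spans that × cos φ = 52926.9 m, so Δλ = -487.22 / 52926.9 × 3600 = -33.140″.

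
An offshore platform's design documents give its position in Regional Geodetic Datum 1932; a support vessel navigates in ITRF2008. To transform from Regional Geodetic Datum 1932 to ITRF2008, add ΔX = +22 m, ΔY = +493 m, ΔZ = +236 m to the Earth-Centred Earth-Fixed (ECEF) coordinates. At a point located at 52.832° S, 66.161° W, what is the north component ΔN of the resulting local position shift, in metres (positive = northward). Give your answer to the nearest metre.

At φ = -52.832°, λ = -66.161°: sin φ = -0.796867, cos φ = 0.604154, sin λ = -0.914685, cos λ = 0.404168.
ΔN = −sin φ cos λ·ΔX − sin φ sin λ·ΔY + cos φ·ΔZ = −(-0.796867)(0.404168)(22) − (-0.796867)(-0.914685)(493) + (0.604154)(236) = -209.67 m.

ΔN = -210 m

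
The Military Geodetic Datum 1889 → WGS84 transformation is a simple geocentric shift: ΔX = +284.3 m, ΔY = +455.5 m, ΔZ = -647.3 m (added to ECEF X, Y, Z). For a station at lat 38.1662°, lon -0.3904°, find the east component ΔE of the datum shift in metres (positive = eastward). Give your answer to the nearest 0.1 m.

ΔE = 457.4 m

At φ = 38.1662°, λ = -0.3904°: sin φ = 0.617945, cos φ = 0.786222, sin λ = -0.006814, cos λ = 0.999977.
ΔE = −sin λ·ΔX + cos λ·ΔY = −(-0.006814)·(284.3) + (0.999977)·(455.5) = 457.43 m.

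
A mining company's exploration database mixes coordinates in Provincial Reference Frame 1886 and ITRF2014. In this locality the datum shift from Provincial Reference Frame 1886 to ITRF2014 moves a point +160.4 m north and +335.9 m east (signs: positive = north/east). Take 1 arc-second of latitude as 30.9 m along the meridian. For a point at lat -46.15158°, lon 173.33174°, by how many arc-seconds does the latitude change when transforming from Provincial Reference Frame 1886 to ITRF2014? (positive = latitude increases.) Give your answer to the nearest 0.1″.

Δφ = 5.2″

1″ of latitude = 30.90 m, so Δφ = 160.4 / 30.90 = 5.191″.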